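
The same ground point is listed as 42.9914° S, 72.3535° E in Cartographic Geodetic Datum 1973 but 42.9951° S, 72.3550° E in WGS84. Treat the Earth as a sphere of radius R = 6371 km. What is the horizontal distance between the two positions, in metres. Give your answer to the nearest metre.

429 m

Δφ = -42.9951° − -42.9914° = -0.0037°; Δλ = 72.3550° − 72.3535° = +0.0015°.
1° along a meridian = πR/180 = 111195 m.
ΔN = Δφ × 111195 = -411.4 m; ΔE = Δλ × 111195 × cos(-42.9914°) = +0.0015 × 111195 × 0.731456 = 122.0 m.
Distance = √(ΔE² + ΔN²) = √(122.0² + (-411.4)²) = 429.1 m.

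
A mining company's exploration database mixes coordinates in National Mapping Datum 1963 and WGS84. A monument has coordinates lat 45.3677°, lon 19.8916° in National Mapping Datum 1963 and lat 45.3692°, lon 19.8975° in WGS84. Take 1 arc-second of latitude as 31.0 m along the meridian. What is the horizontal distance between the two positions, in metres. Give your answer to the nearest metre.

Δφ = 45.3692° − 45.3677° = +0.0015°; Δλ = 19.8975° − 19.8916° = +0.0059°.
1° of latitude = 3600 × 31.00 = 111600 m.
ΔN = Δφ × 111600 = 167.4 m; ΔE = Δλ × 111600 × cos(45.3677°) = +0.0059 × 111600 × 0.702554 = 462.6 m.
Distance = √(ΔE² + ΔN²) = √(462.6² + 167.4²) = 491.9 m.

492 m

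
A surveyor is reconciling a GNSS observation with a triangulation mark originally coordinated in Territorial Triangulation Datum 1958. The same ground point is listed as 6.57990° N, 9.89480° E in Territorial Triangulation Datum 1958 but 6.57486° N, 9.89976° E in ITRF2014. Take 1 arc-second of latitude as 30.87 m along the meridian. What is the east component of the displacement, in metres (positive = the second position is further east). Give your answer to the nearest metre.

ΔE = 548 m

Δφ = 6.57486° − 6.57990° = -0.00504°; Δλ = 9.89976° − 9.89480° = +0.00496°.
1° of latitude = 3600 × 30.87 = 111132 m.
ΔN = Δφ × 111132 = -560.1 m; ΔE = Δλ × 111132 × cos(6.57990°) = +0.00496 × 111132 × 0.993413 = 547.6 m.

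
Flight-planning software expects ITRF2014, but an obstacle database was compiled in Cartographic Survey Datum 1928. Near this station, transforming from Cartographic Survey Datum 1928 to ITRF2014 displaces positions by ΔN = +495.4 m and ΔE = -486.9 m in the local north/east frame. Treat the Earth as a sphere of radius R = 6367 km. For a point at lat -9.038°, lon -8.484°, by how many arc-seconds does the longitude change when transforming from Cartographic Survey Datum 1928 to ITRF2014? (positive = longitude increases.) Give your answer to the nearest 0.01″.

Δλ = -15.97″

At latitude -9.038°, cos φ = 0.987584.
One radian of longitude at latitude φ spans R cos φ, so Δλ = ΔE / (R cos φ) = -486.9 / (6367000 × 0.987584) = -7.7434e-05 rad = -15.972″.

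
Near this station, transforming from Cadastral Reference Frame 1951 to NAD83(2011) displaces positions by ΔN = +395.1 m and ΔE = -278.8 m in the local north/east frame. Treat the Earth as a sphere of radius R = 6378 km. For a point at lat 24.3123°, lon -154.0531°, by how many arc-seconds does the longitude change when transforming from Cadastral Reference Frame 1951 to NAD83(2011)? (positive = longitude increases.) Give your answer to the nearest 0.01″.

Δλ = -9.89″

At latitude 24.3123°, cos φ = 0.911315.
One radian of longitude at latitude φ spans R cos φ, so Δλ = ΔE / (R cos φ) = -278.8 / (6378000 × 0.911315) = -4.7967e-05 rad = -9.894″.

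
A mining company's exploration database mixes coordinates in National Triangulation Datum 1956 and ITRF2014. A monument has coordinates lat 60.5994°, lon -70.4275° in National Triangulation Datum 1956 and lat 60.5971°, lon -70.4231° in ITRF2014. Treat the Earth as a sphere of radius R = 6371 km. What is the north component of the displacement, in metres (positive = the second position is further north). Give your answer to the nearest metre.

Δφ = 60.5971° − 60.5994° = -0.0023°; Δλ = -70.4231° − -70.4275° = +0.0044°.
1° along a meridian = πR/180 = 111195 m.
ΔN = Δφ × 111195 = -255.7 m; ΔE = Δλ × 111195 × cos(60.5994°) = +0.0044 × 111195 × 0.490913 = 240.2 m.

ΔN = -256 m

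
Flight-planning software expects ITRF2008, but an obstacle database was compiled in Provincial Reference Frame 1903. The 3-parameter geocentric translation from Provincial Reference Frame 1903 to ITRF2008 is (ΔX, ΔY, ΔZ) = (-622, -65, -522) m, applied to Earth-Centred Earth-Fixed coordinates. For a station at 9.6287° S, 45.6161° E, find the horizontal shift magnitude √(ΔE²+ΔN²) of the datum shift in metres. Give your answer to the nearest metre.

At φ = -9.6287°, λ = 45.6161°: sin φ = -0.167263, cos φ = 0.985912, sin λ = 0.714669, cos λ = 0.699463.
ΔE = −sin λ·ΔX + cos λ·ΔY = −(0.714669)·(-622) + (0.699463)·(-65) = 399.06 m.
ΔN = −sin φ cos λ·ΔX − sin φ sin λ·ΔY + cos φ·ΔZ = −(-0.167263)(0.699463)(-622) − (-0.167263)(0.714669)(-65) + (0.985912)(-522) = -595.19 m.
Horizontal magnitude = √(ΔE² + ΔN²) = √(399.06² + (-595.19)²) = 716.59 m.

717 m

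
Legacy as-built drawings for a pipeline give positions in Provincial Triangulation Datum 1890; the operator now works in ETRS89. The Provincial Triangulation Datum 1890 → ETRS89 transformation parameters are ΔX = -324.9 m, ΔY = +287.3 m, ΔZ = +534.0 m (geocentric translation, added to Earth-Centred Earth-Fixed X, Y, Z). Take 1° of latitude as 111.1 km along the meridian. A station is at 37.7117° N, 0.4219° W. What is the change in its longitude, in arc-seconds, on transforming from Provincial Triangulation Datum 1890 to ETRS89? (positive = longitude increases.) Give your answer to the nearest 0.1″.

Δλ = 11.7″

sin φ = 0.611689, cos φ = 0.791099, sin λ = -0.007363, cos λ = 0.999973.
East component: ΔE = −sin λ·ΔX + cos λ·ΔY = −(-0.007363)(-324.9) + (0.999973)(287.3) = 284.90 m.
1° of latitude spans 111100 m; at latitude φ, 1° of longitude spans that × cos φ = 87891.1 m, so Δλ = 284.90 / 87891.1 × 3600 = 11.669″.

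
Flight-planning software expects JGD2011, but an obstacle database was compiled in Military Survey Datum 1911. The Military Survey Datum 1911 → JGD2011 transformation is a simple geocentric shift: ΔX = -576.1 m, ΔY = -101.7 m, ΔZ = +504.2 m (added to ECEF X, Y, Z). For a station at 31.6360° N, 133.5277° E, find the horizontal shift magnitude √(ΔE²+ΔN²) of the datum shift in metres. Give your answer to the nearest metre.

The local east axis at (φ, λ) is (−sin λ, cos λ, 0), so ΔE = −sin(133.5277°)·(-576.1) + cos(133.5277°)·(-101.7) = 487.74 m.
The local north axis is (−sin φ cos λ, −sin φ sin λ, cos φ), giving ΔN = -208.111 + 38.676 + 429.275 = 259.84 m.
Horizontal magnitude = √(ΔE² + ΔN²) = √(487.74² + 259.84²) = 552.63 m.

553 m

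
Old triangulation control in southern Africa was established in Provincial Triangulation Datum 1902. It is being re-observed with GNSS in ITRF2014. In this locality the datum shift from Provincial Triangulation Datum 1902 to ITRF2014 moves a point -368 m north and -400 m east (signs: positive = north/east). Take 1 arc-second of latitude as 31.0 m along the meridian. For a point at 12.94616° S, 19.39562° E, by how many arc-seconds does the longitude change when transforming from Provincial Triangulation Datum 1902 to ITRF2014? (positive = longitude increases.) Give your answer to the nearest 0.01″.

At latitude -12.94616°, cos φ = 0.974581.
1″ of longitude at this latitude = 31.00 × cos φ = 30.2120 m, so Δλ = -400.0 / 30.2120 = -13.240″.

Δλ = -13.24″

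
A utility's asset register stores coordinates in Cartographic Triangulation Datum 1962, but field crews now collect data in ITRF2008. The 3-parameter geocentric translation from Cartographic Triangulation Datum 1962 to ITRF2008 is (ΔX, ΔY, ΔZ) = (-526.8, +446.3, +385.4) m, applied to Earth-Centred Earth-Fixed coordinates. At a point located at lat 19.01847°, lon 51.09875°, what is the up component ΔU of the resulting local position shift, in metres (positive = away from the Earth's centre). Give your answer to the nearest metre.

At φ = 19.01847°, λ = 51.09875°: sin φ = 0.325873, cos φ = 0.945414, sin λ = 0.778229, cos λ = 0.627980.
ΔU = cos φ cos λ·ΔX + cos φ sin λ·ΔY + sin φ·ΔZ = (0.945414)(0.627980)(-526.8) + (0.945414)(0.778229)(446.3) + (0.325873)(385.4) = 141.19 m.

ΔU = 141 m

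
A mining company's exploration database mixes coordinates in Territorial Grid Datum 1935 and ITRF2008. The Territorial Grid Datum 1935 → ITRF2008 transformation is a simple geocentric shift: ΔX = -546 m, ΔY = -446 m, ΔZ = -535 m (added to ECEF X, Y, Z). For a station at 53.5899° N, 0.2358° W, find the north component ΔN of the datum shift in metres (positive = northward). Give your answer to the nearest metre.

The local north axis is (−sin φ cos λ, −sin φ sin λ, cos φ), giving ΔN = 439.411 − 1.477 − 317.555 = 120.38 m.

ΔN = 120 m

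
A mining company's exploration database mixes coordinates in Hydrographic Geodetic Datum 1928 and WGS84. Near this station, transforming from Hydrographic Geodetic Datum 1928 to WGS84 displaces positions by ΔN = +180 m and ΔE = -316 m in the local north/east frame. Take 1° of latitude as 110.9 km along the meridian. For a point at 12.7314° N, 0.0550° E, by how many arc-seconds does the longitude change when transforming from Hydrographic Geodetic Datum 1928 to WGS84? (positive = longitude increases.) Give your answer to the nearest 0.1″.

Δλ = -10.5″

At latitude 12.7314°, cos φ = 0.975414.
1° of longitude at this latitude = 110.9 × cos φ = 108.17 km, so Δλ = -316.0 / 108173.4 = -0.0029212° = -10.516″.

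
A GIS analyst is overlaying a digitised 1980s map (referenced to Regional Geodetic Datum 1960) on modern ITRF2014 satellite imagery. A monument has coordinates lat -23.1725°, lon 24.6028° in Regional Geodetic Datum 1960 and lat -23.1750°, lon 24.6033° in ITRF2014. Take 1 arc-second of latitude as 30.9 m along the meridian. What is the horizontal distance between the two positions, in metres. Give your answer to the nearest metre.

283 m

Δφ = -23.1750° − -23.1725° = -0.0025°; Δλ = 24.6033° − 24.6028° = +0.0005°.
1° of latitude = 3600 × 30.90 = 111240 m.
ΔN = Δφ × 111240 = -278.1 m; ΔE = Δλ × 111240 × cos(-23.1725°) = +0.0005 × 111240 × 0.919324 = 51.1 m.
Distance = √(ΔE² + ΔN²) = √(51.1² + (-278.1)²) = 282.8 m.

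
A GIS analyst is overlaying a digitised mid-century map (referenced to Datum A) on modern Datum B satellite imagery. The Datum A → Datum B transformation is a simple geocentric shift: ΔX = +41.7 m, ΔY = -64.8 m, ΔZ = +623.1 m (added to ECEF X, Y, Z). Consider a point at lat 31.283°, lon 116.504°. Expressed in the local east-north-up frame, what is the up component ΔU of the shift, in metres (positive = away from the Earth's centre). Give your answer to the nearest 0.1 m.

At φ = 31.283°, λ = 116.504°: sin φ = 0.519266, cos φ = 0.854613, sin λ = 0.894903, cos λ = -0.446260.
ΔU = cos φ cos λ·ΔX + cos φ sin λ·ΔY + sin φ·ΔZ = (0.854613)(-0.446260)(41.7) + (0.854613)(0.894903)(-64.8) + (0.519266)(623.1) = 258.09 m.

ΔU = 258.1 m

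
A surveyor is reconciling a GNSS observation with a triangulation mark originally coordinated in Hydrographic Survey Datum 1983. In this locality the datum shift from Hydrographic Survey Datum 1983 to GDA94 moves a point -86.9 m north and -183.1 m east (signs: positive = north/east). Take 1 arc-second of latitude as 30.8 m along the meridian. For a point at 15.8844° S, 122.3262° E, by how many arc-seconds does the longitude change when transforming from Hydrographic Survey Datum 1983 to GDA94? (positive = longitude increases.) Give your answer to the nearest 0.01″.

At latitude -15.8844°, cos φ = 0.961816.
1″ of longitude at this latitude = 30.80 × cos φ = 29.6239 m, so Δλ = -183.1 / 29.6239 = -6.181″.

Δλ = -6.18″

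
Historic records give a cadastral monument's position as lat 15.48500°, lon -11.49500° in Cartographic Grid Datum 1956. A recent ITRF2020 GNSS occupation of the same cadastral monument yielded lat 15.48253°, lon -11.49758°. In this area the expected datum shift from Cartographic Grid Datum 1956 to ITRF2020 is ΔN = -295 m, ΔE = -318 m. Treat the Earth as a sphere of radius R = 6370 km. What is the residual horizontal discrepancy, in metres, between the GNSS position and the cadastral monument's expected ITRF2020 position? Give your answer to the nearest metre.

Observed coordinate differences: Δφ = -0.00247°, Δλ = -0.00258°.
Converting to metres (1° lat = 111177 m, cos φ = 0.963700): observed ΔN = -274.6 m, observed ΔE = -276.4 m.
Subtracting the expected shift leaves a residual of -274.6 − (-295) = 20.4 m north and -276.4 − (-318) = 41.6 m east.
Residual distance = √(20.4² + 41.6²) = 46.3 m.

46 m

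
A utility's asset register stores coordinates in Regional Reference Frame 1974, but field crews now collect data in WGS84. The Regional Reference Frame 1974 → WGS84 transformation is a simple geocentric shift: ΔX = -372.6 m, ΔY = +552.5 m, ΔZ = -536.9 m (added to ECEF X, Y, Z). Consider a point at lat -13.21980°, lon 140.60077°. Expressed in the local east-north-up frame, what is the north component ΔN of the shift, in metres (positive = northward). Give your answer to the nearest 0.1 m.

ΔN = -376.6 m

The local north axis is (−sin φ cos λ, −sin φ sin λ, cos φ), giving ΔN = 65.844 + 80.197 − 522.672 = -376.63 m.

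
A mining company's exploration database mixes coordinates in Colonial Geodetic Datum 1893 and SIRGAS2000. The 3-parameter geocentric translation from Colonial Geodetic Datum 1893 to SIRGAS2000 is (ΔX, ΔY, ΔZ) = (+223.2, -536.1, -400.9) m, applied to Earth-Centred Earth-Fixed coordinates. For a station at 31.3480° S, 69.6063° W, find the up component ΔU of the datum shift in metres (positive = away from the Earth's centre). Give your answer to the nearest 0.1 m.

The local up (radial) axis is (cos φ cos λ, cos φ sin λ, sin φ), giving ΔU = 66.424 + 429.145 + 208.562 = 704.13 m.

ΔU = 704.1 m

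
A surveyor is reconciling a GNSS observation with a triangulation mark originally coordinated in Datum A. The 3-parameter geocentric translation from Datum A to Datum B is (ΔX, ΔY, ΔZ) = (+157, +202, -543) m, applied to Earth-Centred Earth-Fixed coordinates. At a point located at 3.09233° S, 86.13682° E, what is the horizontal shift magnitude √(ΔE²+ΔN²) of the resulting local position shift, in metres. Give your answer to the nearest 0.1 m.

549.7 m

At φ = -3.09233°, λ = 86.13682°: sin φ = -0.053945, cos φ = 0.998544, sin λ = 0.997728, cos λ = 0.067374.
ΔE = −sin λ·ΔX + cos λ·ΔY = −(0.997728)·(157) + (0.067374)·(202) = -143.03 m.
ΔN = −sin φ cos λ·ΔX − sin φ sin λ·ΔY + cos φ·ΔZ = −(-0.053945)(0.067374)(157) − (-0.053945)(0.997728)(202) + (0.998544)(-543) = -530.77 m.
Horizontal magnitude = √(ΔE² + ΔN²) = √((-143.03)² + (-530.77)²) = 549.70 m.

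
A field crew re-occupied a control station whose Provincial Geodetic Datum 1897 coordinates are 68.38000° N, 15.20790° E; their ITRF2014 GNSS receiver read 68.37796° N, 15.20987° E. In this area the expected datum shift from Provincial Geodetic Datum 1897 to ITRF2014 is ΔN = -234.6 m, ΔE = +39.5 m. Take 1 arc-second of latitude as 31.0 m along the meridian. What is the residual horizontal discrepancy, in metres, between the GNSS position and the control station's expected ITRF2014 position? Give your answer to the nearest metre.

Observed coordinate differences: Δφ = -0.00204°, Δλ = +0.00197°.
Converting to metres (1° lat = 111600 m, cos φ = 0.368449): observed ΔN = -227.7 m, observed ΔE = 81.0 m.
Subtracting the expected shift leaves a residual of -227.7 − (-234.6) = 6.9 m north and 81.0 − (39.5) = 41.5 m east.
Residual distance = √(6.9² + 41.5²) = 42.1 m.

42 m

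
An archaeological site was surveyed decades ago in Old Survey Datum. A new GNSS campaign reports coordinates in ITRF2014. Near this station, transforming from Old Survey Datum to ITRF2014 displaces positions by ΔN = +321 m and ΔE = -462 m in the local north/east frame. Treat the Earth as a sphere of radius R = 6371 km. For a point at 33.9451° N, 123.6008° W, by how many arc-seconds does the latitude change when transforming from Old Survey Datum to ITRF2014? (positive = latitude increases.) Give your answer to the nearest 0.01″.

Δφ = 10.39″

On a sphere of radius R, 1 rad of latitude = R, so Δφ = ΔN / R = 321.0 / 6371000 = 5.0385e-05 rad = 10.393″.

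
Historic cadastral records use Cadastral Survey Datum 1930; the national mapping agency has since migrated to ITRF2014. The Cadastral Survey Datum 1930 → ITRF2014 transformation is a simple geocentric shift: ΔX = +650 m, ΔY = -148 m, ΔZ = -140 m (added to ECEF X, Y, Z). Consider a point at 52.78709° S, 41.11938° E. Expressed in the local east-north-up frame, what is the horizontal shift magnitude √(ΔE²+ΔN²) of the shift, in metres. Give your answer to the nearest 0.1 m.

585.1 m

The local east axis at (φ, λ) is (−sin λ, cos λ, 0), so ΔE = −sin(41.11938°)·650 + cos(41.11938°)·(-148) = -538.95 m.
The local north axis is (−sin φ cos λ, −sin φ sin λ, cos φ), giving ΔN = 389.971 − 77.512 − 84.669 = 227.79 m.
Horizontal magnitude = √(ΔE² + ΔN²) = √((-538.95)² + 227.79²) = 585.12 m.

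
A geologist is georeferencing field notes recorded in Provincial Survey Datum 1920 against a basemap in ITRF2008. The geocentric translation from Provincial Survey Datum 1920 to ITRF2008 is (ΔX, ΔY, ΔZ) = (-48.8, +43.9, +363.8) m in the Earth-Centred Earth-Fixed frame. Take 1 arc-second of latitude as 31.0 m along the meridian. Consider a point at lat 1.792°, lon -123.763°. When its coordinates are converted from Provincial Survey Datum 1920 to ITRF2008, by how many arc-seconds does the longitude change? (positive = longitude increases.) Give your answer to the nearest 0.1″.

Δλ = -2.1″

sin φ = 0.031271, cos φ = 0.999511, sin λ = -0.831344, cos λ = -0.555759.
East component: ΔE = −sin λ·ΔX + cos λ·ΔY = −(-0.831344)(-48.8) + (-0.555759)(43.9) = -64.97 m.
1° of latitude spans 3600 × 31.00 = 111600 m; at latitude φ, 1° of longitude spans that × cos φ = 111545.4 m, so Δλ = -64.97 / 111545.4 × 3600 = -2.097″.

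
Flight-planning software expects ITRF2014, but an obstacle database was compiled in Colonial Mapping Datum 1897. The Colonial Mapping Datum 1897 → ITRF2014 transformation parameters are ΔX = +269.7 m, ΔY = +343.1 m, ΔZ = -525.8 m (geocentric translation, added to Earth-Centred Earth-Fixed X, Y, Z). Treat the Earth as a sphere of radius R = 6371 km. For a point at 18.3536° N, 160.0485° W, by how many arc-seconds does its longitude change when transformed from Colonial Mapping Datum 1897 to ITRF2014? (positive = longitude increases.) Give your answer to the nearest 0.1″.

Δλ = -7.9″

sin φ = 0.314881, cos φ = 0.949131, sin λ = -0.341225, cos λ = -0.939982.
East component: ΔE = −sin λ·ΔX + cos λ·ΔY = −(-0.341225)(269.7) + (-0.939982)(343.1) = -230.48 m.
1° of latitude spans πR/180 = 111195 m; at latitude φ, 1° of longitude spans that × cos φ = 105538.6 m, so Δλ = -230.48 / 105538.6 × 3600 = -7.862″.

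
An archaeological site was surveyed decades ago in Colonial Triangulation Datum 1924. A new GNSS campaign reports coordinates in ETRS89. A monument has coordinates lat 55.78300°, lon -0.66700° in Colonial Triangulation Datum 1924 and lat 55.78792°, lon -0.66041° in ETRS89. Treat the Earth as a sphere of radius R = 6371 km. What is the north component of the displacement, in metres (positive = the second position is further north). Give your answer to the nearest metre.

ΔN = 547 m

Δφ = 55.78792° − 55.78300° = +0.00492°; Δλ = -0.66041° − -0.66700° = +0.00659°.
1° along a meridian = πR/180 = 111195 m.
ΔN = Δφ × 111195 = 547.1 m; ΔE = Δλ × 111195 × cos(55.78300°) = +0.00659 × 111195 × 0.562329 = 412.1 m.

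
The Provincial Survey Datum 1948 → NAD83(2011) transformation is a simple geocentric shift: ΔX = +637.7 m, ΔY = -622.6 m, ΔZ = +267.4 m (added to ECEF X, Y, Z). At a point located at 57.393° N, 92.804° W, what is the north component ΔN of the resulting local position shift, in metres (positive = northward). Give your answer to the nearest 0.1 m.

ΔN = -353.5 m

At φ = 57.393°, λ = -92.804°: sin φ = 0.842387, cos φ = 0.538874, sin λ = -0.998803, cos λ = -0.048919.
ΔN = −sin φ cos λ·ΔX − sin φ sin λ·ΔY + cos φ·ΔZ = −(0.842387)(-0.048919)(637.7) − (0.842387)(-0.998803)(-622.6) + (0.538874)(267.4) = -353.47 m.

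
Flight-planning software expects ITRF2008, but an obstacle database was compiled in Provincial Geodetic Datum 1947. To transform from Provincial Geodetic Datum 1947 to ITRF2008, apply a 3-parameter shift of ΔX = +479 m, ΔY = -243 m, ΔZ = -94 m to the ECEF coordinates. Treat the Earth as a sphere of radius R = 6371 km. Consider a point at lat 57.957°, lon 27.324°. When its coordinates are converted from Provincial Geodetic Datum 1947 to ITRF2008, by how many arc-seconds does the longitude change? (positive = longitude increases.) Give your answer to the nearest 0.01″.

sin φ = 0.847650, cos φ = 0.530556, sin λ = 0.459022, cos λ = 0.888425.
East component: ΔE = −sin λ·ΔX + cos λ·ΔY = −(0.459022)(479) + (0.888425)(-243) = -435.76 m.
1° of latitude spans πR/180 = 111195 m; at latitude φ, 1° of longitude spans that × cos φ = 58995.1 m, so Δλ = -435.76 / 58995.1 × 3600 = -26.591″.

Δλ = -26.59″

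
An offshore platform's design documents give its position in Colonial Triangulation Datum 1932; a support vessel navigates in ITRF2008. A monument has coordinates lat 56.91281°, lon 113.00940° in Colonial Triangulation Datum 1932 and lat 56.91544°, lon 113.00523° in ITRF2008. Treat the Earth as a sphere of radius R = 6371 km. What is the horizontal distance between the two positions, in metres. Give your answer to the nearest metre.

Δφ = 56.91544° − 56.91281° = +0.00263°; Δλ = 113.00523° − 113.00940° = -0.00417°.
1° along a meridian = πR/180 = 111195 m.
ΔN = Δφ × 111195 = 292.4 m; ΔE = Δλ × 111195 × cos(56.91281°) = -0.00417 × 111195 × 0.545915 = -253.1 m.
Distance = √(ΔE² + ΔN²) = √((-253.1)² + 292.4²) = 386.8 m.

387 m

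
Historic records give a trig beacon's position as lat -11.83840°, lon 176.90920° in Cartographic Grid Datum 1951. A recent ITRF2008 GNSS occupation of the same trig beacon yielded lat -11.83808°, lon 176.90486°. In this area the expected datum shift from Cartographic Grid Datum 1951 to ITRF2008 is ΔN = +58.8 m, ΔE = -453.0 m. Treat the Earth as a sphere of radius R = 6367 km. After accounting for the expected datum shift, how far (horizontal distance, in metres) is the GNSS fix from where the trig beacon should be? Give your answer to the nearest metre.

Observed coordinate differences: Δφ = +0.00032°, Δλ = -0.00434°.
Converting to metres (1° lat = 111125 m, cos φ = 0.978730): observed ΔN = 35.6 m, observed ΔE = -472.0 m.
Subtracting the expected shift leaves a residual of 35.6 − (58.8) = -23.2 m north and -472.0 − (-453.0) = -19.0 m east.
Residual distance = √((-23.2)² + (-19.0)²) = 30.0 m.

30 m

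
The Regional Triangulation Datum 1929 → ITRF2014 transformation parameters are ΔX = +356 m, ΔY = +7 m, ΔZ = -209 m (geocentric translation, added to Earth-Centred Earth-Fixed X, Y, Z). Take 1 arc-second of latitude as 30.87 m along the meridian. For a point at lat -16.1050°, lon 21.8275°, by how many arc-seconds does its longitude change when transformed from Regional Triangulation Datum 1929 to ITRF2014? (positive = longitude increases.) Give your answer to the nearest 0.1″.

sin φ = -0.277398, cos φ = 0.960755, sin λ = 0.371813, cos λ = 0.928307.
East component: ΔE = −sin λ·ΔX + cos λ·ΔY = −(0.371813)(356) + (0.928307)(7) = -125.87 m.
1° of latitude spans 3600 × 30.87 = 111132 m; at latitude φ, 1° of longitude spans that × cos φ = 106770.6 m, so Δλ = -125.87 / 106770.6 × 3600 = -4.244″.

Δλ = -4.2″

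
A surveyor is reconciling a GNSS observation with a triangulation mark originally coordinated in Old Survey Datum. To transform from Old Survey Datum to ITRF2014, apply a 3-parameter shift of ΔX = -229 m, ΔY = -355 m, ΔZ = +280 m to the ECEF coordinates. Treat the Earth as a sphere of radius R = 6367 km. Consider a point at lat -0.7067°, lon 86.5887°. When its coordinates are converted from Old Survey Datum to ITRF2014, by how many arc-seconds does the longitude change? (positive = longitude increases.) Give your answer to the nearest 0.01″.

sin φ = -0.012334, cos φ = 0.999924, sin λ = 0.998228, cos λ = 0.059503.
East component: ΔE = −sin λ·ΔX + cos λ·ΔY = −(0.998228)(-229) + (0.059503)(-355) = 207.47 m.
1° of latitude spans πR/180 = 111125 m; at latitude φ, 1° of longitude spans that × cos φ = 111116.7 m, so Δλ = 207.47 / 111116.7 × 3600 = 6.722″.

Δλ = 6.72″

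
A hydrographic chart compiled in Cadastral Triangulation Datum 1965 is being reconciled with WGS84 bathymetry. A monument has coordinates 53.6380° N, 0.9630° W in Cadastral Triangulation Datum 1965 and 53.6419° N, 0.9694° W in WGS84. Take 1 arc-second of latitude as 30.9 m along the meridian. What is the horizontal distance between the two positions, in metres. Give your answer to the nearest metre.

Δφ = 53.6419° − 53.6380° = +0.0039°; Δλ = -0.9694° − -0.9630° = -0.0064°.
1° of latitude = 3600 × 30.90 = 111240 m.
ΔN = Δφ × 111240 = 433.8 m; ΔE = Δλ × 111240 × cos(53.6380°) = -0.0064 × 111240 × 0.592885 = -422.1 m.
Distance = √(ΔE² + ΔN²) = √((-422.1)² + 433.8²) = 605.3 m.

605 m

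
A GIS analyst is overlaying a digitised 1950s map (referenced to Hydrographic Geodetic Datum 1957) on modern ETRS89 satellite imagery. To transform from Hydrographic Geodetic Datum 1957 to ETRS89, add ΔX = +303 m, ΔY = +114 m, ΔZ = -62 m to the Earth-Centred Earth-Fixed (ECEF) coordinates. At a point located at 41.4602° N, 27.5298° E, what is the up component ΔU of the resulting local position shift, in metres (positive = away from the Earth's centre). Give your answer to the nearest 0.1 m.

ΔU = 199.8 m

The local up (radial) axis is (cos φ cos λ, cos φ sin λ, sin φ), giving ΔU = 201.362 + 39.488 − 41.050 = 199.80 m.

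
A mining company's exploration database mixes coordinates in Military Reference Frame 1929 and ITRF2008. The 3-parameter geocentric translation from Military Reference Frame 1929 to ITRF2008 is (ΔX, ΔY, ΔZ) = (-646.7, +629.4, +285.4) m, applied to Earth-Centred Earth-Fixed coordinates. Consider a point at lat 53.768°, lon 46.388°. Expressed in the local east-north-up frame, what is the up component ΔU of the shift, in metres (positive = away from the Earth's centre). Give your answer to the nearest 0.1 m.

ΔU = 235.9 m

The local up (radial) axis is (cos φ cos λ, cos φ sin λ, sin φ), giving ΔU = -263.655 + 269.346 + 230.212 = 235.90 m.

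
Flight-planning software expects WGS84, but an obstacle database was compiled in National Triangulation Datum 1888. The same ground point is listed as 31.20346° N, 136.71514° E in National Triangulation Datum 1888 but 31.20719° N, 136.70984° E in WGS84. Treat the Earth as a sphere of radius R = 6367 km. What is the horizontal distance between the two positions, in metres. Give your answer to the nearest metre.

652 m

Δφ = 31.20719° − 31.20346° = +0.00373°; Δλ = 136.70984° − 136.71514° = -0.00530°.
1° along a meridian = πR/180 = 111125 m.
ΔN = Δφ × 111125 = 414.5 m; ΔE = Δλ × 111125 × cos(31.20346°) = -0.00530 × 111125 × 0.855333 = -503.8 m.
Distance = √(ΔE² + ΔN²) = √((-503.8)² + 414.5²) = 652.4 m.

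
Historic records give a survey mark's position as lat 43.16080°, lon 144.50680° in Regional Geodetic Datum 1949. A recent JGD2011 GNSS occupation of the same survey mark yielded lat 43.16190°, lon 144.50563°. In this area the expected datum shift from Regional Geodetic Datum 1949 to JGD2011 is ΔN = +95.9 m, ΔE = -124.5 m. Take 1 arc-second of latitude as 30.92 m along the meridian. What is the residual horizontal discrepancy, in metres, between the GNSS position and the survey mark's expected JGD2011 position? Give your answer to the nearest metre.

40 m

Observed coordinate differences: Δφ = +0.00110°, Δλ = -0.00117°.
Converting to metres (1° lat = 111312 m, cos φ = 0.729437): observed ΔN = 122.4 m, observed ΔE = -95.0 m.
Subtracting the expected shift leaves a residual of 122.4 − (95.9) = 26.5 m north and -95.0 − (-124.5) = 29.5 m east.
Residual distance = √(26.5² + 29.5²) = 39.7 m.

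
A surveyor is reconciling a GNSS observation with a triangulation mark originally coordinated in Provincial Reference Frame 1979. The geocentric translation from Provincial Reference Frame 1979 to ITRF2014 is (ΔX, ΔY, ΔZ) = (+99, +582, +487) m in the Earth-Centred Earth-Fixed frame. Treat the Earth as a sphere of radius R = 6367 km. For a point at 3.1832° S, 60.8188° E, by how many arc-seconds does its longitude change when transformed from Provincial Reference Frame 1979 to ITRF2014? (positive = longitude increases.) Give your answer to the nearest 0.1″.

Δλ = 6.4″

sin φ = -0.055529, cos φ = 0.998457, sin λ = 0.873082, cos λ = 0.487573.
East component: ΔE = −sin λ·ΔX + cos λ·ΔY = −(0.873082)(99) + (0.487573)(582) = 197.33 m.
1° of latitude spans πR/180 = 111125 m; at latitude φ, 1° of longitude spans that × cos φ = 110953.7 m, so Δλ = 197.33 / 110953.7 × 3600 = 6.403″.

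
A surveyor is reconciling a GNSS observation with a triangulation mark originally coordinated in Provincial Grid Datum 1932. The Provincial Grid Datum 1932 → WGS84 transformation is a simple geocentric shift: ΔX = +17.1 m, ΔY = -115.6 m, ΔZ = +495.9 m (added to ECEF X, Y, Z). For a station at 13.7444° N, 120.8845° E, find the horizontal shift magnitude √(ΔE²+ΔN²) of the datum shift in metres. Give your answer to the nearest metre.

509 m

The local east axis at (φ, λ) is (−sin λ, cos λ, 0), so ΔE = −sin(120.8845°)·17.1 + cos(120.8845°)·(-115.6) = 44.66 m.
The local north axis is (−sin φ cos λ, −sin φ sin λ, cos φ), giving ΔN = 2.085 + 23.571 + 481.700 = 507.36 m.
Horizontal magnitude = √(ΔE² + ΔN²) = √(44.66² + 507.36²) = 509.32 m.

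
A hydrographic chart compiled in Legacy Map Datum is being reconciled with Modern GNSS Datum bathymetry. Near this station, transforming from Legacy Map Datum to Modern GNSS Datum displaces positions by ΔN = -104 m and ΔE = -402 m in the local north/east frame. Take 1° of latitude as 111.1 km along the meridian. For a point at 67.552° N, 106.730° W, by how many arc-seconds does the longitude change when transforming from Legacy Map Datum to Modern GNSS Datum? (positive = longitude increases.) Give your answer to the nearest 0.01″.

Δλ = -34.11″

At latitude 67.552°, cos φ = 0.381845.
1° of longitude at this latitude = 111.1 × cos φ = 42.42 km, so Δλ = -402.0 / 42423.0 = -0.0094760° = -34.114″.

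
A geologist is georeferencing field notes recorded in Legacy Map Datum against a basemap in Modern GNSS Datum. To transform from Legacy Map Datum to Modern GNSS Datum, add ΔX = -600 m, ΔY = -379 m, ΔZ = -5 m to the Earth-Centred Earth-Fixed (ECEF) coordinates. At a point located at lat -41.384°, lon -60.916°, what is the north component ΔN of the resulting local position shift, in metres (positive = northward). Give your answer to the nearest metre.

At φ = -41.384°, λ = -60.916°: sin φ = -0.661102, cos φ = 0.750296, sin λ = -0.873908, cos λ = 0.486091.
ΔN = −sin φ cos λ·ΔX − sin φ sin λ·ΔY + cos φ·ΔZ = −(-0.661102)(0.486091)(-600) − (-0.661102)(-0.873908)(-379) + (0.750296)(-5) = 22.40 m.

ΔN = 22 m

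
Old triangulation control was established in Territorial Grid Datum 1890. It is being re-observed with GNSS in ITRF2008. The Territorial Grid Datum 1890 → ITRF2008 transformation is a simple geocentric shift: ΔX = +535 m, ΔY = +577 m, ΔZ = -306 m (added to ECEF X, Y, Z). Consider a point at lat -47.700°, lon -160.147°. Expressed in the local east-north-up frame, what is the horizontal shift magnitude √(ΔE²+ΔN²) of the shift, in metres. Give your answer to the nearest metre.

At φ = -47.700°, λ = -160.147°: sin φ = -0.739631, cos φ = 0.673013, sin λ = -0.339608, cos λ = -0.940567.
ΔE = −sin λ·ΔX + cos λ·ΔY = −(-0.339608)·(535) + (-0.940567)·(577) = -361.02 m.
ΔN = −sin φ cos λ·ΔX − sin φ sin λ·ΔY + cos φ·ΔZ = −(-0.739631)(-0.940567)(535) − (-0.739631)(-0.339608)(577) + (0.673013)(-306) = -723.06 m.
Horizontal magnitude = √(ΔE² + ΔN²) = √((-361.02)² + (-723.06)²) = 808.18 m.

808 m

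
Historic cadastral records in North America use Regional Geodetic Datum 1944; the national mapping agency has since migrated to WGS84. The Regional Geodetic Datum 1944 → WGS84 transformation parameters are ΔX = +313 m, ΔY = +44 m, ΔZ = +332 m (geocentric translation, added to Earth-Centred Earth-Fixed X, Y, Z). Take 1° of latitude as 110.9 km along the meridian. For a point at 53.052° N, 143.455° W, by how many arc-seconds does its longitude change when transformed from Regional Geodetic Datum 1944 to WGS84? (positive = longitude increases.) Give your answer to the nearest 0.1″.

Δλ = 8.2″

sin φ = 0.799181, cos φ = 0.601090, sin λ = -0.595454, cos λ = -0.803389.
East component: ΔE = −sin λ·ΔX + cos λ·ΔY = −(-0.595454)(313) + (-0.803389)(44) = 151.03 m.
1° of latitude spans 110900 m; at latitude φ, 1° of longitude spans that × cos φ = 66660.9 m, so Δλ = 151.03 / 66660.9 × 3600 = 8.156″.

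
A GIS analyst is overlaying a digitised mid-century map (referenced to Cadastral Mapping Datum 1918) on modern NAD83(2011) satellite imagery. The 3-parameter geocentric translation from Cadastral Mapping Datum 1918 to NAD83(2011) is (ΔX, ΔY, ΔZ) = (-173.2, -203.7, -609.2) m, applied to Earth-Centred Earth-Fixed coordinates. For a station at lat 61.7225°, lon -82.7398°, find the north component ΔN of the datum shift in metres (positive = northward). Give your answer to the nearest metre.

The local north axis is (−sin φ cos λ, −sin φ sin λ, cos φ), giving ΔN = 19.276 − 177.953 − 288.604 = -447.28 m.

ΔN = -447 m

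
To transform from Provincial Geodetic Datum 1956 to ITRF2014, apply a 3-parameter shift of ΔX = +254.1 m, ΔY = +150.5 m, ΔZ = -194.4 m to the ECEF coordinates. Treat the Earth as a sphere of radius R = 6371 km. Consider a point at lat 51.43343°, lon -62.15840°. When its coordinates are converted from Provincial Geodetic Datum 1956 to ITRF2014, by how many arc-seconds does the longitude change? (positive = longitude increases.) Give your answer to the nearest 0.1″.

Δλ = 15.3″

sin φ = 0.781884, cos φ = 0.623424, sin λ = -0.884242, cos λ = 0.467029.
East component: ΔE = −sin λ·ΔX + cos λ·ΔY = −(-0.884242)(254.1) + (0.467029)(150.5) = 294.97 m.
1° of latitude spans πR/180 = 111195 m; at latitude φ, 1° of longitude spans that × cos φ = 69321.5 m, so Δλ = 294.97 / 69321.5 × 3600 = 15.319″.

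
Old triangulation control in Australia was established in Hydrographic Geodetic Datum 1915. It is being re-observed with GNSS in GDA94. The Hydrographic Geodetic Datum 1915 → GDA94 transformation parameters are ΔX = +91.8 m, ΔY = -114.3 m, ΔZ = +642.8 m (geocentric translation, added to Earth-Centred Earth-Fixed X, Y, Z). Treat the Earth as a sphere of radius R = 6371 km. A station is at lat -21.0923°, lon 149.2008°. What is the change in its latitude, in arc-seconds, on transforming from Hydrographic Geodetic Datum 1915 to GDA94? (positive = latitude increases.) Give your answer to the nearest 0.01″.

Δφ = 17.82″

sin φ = -0.359871, cos φ = 0.933002, sin λ = 0.512031, cos λ = -0.858967.
North component: ΔN = −sin φ cos λ·ΔX − sin φ sin λ·ΔY + cos φ·ΔZ = −(-0.359871)(-0.858967)(91.8) − (-0.359871)(0.512031)(-114.3) + (0.933002)(642.8) = 550.30 m.
1° of latitude spans πR/180 = 111195 m, so Δφ = 550.30 / 111195 × 3600 = 17.816″.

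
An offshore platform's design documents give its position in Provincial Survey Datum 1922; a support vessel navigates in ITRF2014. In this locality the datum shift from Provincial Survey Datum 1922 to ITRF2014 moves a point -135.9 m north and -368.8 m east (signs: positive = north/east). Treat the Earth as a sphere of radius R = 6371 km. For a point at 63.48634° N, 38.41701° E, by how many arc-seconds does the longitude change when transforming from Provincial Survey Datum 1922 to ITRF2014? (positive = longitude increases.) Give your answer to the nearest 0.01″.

Δλ = -26.75″

At latitude 63.48634°, cos φ = 0.446411.
One radian of longitude at latitude φ spans R cos φ, so Δλ = ΔE / (R cos φ) = -368.8 / (6371000 × 0.446411) = -1.2967e-04 rad = -26.747″.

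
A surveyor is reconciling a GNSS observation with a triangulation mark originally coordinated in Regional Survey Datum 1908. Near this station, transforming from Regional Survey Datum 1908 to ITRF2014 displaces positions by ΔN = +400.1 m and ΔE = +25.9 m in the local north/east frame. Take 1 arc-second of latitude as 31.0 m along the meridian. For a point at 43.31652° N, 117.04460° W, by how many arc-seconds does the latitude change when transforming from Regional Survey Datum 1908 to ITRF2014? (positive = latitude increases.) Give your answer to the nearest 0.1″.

Δφ = 12.9″

1″ of latitude = 31.00 m, so Δφ = 400.1 / 31.00 = 12.906″.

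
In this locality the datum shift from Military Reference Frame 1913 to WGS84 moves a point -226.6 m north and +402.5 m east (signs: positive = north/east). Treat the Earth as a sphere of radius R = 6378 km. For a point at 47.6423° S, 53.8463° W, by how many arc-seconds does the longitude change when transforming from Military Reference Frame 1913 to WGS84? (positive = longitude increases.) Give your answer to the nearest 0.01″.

At latitude -47.6423°, cos φ = 0.673757.
One radian of longitude at latitude φ spans R cos φ, so Δλ = ΔE / (R cos φ) = 402.5 / (6378000 × 0.673757) = 9.3665e-05 rad = 19.320″.

Δλ = 19.32″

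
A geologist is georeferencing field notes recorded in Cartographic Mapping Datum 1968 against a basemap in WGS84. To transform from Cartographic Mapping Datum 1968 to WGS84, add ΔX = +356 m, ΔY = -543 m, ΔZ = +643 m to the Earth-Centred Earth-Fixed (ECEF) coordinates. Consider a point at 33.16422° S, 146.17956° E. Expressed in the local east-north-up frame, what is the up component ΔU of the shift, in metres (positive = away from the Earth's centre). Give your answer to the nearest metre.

The local up (radial) axis is (cos φ cos λ, cos φ sin λ, sin φ), giving ΔU = -247.582 − 252.998 − 351.747 = -852.33 m.

ΔU = -852 m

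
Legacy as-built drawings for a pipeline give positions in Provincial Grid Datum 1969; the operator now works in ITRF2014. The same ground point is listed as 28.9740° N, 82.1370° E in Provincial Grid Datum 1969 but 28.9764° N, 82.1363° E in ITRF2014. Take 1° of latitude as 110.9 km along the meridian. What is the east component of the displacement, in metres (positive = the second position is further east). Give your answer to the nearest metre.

Δφ = 28.9764° − 28.9740° = +0.0024°; Δλ = 82.1363° − 82.1370° = -0.0007°.
ΔN = Δφ × 110900 = 266.2 m; ΔE = Δλ × 110900 × cos(28.9740°) = -0.0007 × 110900 × 0.874840 = -67.9 m.

ΔE = -68 m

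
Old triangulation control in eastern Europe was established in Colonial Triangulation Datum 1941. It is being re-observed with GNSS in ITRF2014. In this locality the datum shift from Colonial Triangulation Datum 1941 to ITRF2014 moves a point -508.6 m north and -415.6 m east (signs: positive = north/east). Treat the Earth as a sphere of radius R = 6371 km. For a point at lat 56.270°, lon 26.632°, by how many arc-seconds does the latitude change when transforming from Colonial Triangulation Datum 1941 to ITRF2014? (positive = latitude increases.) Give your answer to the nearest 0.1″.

On a sphere of radius R, 1 rad of latitude = R, so Δφ = ΔN / R = -508.6 / 6371000 = -7.9830e-05 rad = -16.466″.

Δφ = -16.5″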